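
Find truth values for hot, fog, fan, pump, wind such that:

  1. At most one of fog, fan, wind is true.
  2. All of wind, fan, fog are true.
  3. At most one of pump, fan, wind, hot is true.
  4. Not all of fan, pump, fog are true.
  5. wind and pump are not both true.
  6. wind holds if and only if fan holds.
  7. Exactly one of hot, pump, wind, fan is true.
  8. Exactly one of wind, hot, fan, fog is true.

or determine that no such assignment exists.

Case fog = True:
  (1) with fog=T forces fan = False.
  Constraint (2) is violated (fan=F) — contradiction.
Case fog = False:
  Constraint (2) is violated (fog=F) — contradiction.
Both cases fail — unsatisfiable.

Unsatisfiable — no assignment works.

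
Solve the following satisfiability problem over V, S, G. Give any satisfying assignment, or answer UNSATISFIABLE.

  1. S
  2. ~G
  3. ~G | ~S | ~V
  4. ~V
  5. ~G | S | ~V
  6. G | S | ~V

V = False, S = True, G = False

Unit clause (S) forces S = True.
Unit clause (~G) forces G = False.
Unit clause (~V) forces V = False.
Check each clause:
  (S): S holds.
  (~G): ~G holds.
  (~G | ~S | ~V): ~G holds.
  (~V): ~V holds.
  (~G | S | ~V): ~G holds.
  (G | S | ~V): S holds.
All clauses satisfied.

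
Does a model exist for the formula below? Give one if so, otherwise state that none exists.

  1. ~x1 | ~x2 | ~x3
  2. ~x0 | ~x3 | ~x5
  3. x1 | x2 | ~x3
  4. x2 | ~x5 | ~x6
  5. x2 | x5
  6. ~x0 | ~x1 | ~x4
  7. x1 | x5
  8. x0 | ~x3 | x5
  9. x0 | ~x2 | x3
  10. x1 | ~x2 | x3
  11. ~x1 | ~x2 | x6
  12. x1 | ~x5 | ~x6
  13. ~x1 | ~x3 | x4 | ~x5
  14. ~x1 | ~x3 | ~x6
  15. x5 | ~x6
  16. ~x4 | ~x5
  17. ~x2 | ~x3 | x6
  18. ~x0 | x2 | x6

Set x0 = False.
Set x1 = True.
Try x2 = True:
  (~x1 | ~x2 | ~x3) forces x3 = False.
  clause (x0 | ~x2 | x3) is falsified — backtrack.
So x2 = False.
  then (x2 | x5) forces x5 = True.
  then (~x4 | ~x5) forces x4 = False.
  then (x2 | ~x5 | ~x6) forces x6 = False.
  then (~x1 | ~x3 | x4 | ~x5) forces x3 = False.
All clauses satisfied.

x0=F; x1=T; x2=F; x3=F; x4=F; x5=T; x6=F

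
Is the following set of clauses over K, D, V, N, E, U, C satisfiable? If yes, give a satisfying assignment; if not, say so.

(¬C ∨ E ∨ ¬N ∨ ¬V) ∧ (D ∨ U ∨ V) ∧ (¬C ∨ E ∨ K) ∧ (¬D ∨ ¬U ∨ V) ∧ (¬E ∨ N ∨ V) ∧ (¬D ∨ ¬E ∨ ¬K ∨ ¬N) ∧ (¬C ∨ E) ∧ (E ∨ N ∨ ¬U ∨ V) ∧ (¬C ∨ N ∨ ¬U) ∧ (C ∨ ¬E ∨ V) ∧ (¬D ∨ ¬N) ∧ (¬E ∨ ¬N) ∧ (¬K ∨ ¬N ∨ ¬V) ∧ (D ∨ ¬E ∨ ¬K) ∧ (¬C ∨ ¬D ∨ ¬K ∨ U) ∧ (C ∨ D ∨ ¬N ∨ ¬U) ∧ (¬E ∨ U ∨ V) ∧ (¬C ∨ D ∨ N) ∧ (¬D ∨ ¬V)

K: False, D: False, V: True, N: False, E: True, U: False, C: False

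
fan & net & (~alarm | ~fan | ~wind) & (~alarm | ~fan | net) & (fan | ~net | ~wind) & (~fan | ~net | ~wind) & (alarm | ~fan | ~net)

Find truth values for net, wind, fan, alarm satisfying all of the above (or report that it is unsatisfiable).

Unit clause (fan) forces fan = True.
Unit clause (net) forces net = True.
In (~fan | ~net | ~wind) only ~wind is left, so wind = False.
In (alarm | ~fan | ~net) only alarm is left, so alarm = True.
Check each clause:
  (fan): fan holds.
  (net): net holds.
  (~alarm | ~fan | ~wind): ~wind holds.
  (~alarm | ~fan | net): net holds.
  (fan | ~net | ~wind): fan holds.
  (~fan | ~net | ~wind): ~wind holds.
  (alarm | ~fan | ~net): alarm holds.
All clauses satisfied.

net: True; wind: False; fan: True; alarm: True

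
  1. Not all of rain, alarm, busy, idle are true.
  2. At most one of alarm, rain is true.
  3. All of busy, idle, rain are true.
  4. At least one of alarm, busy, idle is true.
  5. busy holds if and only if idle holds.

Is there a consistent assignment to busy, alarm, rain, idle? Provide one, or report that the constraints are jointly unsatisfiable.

busy: True, alarm: False, rain: True, idle: True

  (1) {rain, alarm, busy, idle}: 3/4 true — not all ✓
  (2) {alarm, rain}: 1 true — at most one ✓
  (3) {busy, idle, rain}: all 3 true ✓
  (4) {alarm, busy, idle}: 2 true — at least one ✓
  (5) busy=T, idle=T — same ✓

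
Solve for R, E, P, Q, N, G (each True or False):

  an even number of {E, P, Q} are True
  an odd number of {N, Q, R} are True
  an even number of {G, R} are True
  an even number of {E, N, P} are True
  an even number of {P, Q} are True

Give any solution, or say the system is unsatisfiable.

R=T; E=F; P=F; Q=F; N=F; G=T

{E, P, Q}: 0 true → even ✓
{N, Q, R}: 1 true → odd ✓
{G, R}: 2 true → even ✓
{E, N, P}: 0 true → even ✓
{P, Q}: 0 true → even ✓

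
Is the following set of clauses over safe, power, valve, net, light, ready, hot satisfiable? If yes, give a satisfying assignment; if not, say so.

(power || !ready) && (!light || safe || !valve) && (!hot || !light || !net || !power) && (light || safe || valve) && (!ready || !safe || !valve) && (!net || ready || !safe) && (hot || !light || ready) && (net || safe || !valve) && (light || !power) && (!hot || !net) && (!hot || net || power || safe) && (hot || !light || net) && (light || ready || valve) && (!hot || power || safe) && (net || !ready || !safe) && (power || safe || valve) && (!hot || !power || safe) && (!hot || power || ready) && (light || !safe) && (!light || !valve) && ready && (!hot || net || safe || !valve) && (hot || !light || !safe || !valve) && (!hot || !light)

safe=F, power=T, valve=F, net=T, light=T, ready=T, hot=F

Unit clause (ready) forces ready = True.
In (power || !ready) only power is left, so power = True.
In (light || !power) only light is left, so light = True.
In (!light || !valve) only !valve is left, so valve = False.
In (!hot || !light) only !hot is left, so hot = False.
In (hot || !light || net) only net is left, so net = True.
Set safe = False.
All clauses satisfied.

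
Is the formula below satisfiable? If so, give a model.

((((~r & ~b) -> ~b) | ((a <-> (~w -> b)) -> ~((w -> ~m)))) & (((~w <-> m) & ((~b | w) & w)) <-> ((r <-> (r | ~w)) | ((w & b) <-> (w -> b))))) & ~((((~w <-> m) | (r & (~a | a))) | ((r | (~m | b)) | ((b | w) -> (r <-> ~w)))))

The conjunct ~((((~w <-> m) | (r & (~a | a))) | ((r | (~m | b)) | ((b | w) -> (r <-> ~w))))) is unsatisfiable on its own:
  r = True: this becomes ~((((~w <-> m) | (~a | a)) | True)) = False.
  r = False: simplifies to ~(((~w <-> m) | ((~m | b) | ((b | w) -> w)))).
    w = True: this becomes ~((~m | True)) = False.
    w = False: simplifies to ~((m | ((~m | b) | ~b))).
      m = True: this becomes ~((True | (b | ~b))) = False.
      m = False: this becomes ~((False | True)) = False.
So the whole conjunction is unsatisfiable.

Unsatisfiable — no assignment works.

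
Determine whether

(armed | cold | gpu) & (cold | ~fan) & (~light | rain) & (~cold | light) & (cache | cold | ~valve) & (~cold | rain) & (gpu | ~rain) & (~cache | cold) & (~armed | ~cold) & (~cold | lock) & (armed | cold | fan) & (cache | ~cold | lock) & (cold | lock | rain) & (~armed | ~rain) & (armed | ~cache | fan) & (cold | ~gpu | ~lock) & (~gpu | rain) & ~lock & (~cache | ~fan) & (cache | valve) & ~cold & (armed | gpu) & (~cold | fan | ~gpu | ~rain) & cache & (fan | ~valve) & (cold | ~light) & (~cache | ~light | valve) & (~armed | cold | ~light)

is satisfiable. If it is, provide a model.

The formula is unsatisfiable.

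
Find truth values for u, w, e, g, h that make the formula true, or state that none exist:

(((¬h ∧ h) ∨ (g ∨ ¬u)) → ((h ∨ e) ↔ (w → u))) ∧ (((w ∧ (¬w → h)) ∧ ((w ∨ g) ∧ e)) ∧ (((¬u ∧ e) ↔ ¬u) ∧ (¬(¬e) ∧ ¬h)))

u: True; w: True; e: True; g: False; h: False

  ((¬h ∧ h) ∨ (g ∨ ¬u)) → ((h ∨ e) ↔ (w → u)) = True
    (¬h ∧ h) ∨ (g ∨ ¬u) = False
      ¬h ∧ h = False
        ¬h = True
      g ∨ ¬u = False
        ¬u = False
    (h ∨ e) ↔ (w → u) = True
      h ∨ e = True
      w → u = True
  ((w ∧ (¬w → h)) ∧ ((w ∨ g) ∧ e)) ∧ (((¬u ∧ e) ↔ ¬u) ∧ (¬(¬e) ∧ ¬h)) = True
    (w ∧ (¬w → h)) ∧ ((w ∨ g) ∧ e) = True
      w ∧ (¬w → h) = True
        ¬w → h = True
          ¬w = False
      (w ∨ g) ∧ e = True
        w ∨ g = True
    ((¬u ∧ e) ↔ ¬u) ∧ (¬(¬e) ∧ ¬h) = True
      (¬u ∧ e) ↔ ¬u = True
        ¬u ∧ e = False
          ¬u = False
        ¬u = False
      ¬(¬e) ∧ ¬h = True
        ¬(¬e) = True
          ¬e = False
        ¬h = True
Both conjuncts True, so the formula holds.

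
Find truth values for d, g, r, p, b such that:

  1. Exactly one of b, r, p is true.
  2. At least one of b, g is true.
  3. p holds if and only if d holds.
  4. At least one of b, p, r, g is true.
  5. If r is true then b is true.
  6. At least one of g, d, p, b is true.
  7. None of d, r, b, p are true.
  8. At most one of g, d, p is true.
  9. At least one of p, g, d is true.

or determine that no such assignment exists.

Unsatisfiable

Case d = True:
  Constraint (7) is violated (d=T) — contradiction.
Case d = False:
  (3) with d=F forces p = False.
  (7) forces r = False.
  (1) with r=F, p=F forces b = True.
  Constraint (7) is violated (b=T) — contradiction.
Both cases fail — unsatisfiable.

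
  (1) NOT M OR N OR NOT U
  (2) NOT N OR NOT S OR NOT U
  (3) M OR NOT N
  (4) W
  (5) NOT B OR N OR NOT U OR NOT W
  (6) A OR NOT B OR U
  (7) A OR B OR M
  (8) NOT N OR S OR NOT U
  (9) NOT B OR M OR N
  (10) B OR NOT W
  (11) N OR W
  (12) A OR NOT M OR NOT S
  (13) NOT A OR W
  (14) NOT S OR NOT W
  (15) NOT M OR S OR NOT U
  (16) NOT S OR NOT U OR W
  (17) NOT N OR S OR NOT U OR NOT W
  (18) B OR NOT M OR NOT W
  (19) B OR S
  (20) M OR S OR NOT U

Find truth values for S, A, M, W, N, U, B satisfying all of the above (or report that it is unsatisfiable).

S: False, A: True, M: True, W: True, N: True, U: False, B: True

Unit clause (W) forces W = True.
In (B OR NOT W) only B is left, so B = True.
In (NOT S OR NOT W) only NOT S is left, so S = False.
Set A = True.
Try M = False:
  (M OR NOT N) forces N = False.
  clause (NOT B OR M OR N) is falsified — backtrack.
So M = True.
  then (NOT M OR S OR NOT U) forces U = False.
Set N = True.
All clauses satisfied.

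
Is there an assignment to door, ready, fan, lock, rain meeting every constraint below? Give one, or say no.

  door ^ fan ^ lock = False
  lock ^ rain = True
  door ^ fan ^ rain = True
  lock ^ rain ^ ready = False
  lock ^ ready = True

door: False, ready: True, fan: False, lock: False, rain: True

door ^ fan ^ lock = F ^ F ^ F = False ✓
lock ^ rain = F ^ T = True ✓
door ^ fan ^ rain = F ^ F ^ T = True ✓
lock ^ rain ^ ready = F ^ T ^ T = False ✓
lock ^ ready = F ^ T = True ✓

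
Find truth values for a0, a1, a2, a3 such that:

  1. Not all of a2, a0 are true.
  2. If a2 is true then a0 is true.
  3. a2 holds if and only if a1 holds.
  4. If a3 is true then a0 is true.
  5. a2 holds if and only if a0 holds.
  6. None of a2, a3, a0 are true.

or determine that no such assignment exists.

a0 = False; a1 = False; a2 = False; a3 = False

  (1) {a2, a0}: 0/2 true — not all ✓
  (2) a2=F ⇒ a0: vacuous ✓
  (3) a2=F, a1=F — same ✓
  (4) a3=F ⇒ a0: vacuous ✓
  (5) a2=F, a0=F — same ✓
  (6) {a2, a3, a0}: 0 true — none ✓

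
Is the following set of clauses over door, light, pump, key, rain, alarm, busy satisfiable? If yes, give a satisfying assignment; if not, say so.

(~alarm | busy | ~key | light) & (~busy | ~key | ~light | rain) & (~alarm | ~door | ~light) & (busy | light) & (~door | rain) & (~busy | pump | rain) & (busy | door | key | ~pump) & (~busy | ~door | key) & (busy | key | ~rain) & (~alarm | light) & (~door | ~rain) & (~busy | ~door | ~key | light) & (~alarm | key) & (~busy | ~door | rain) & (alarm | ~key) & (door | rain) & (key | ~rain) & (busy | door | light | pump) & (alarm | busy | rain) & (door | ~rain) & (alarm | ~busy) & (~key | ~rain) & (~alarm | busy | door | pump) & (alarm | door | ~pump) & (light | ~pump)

The formula is unsatisfiable.

Case door = True:
  (~door | rain) forces rain = True.
  Clause (~door | ~rain) is falsified — contradiction.
Case door = False:
  (door | rain) forces rain = True.
  Clause (door | ~rain) is falsified — contradiction.
Both cases fail, so the formula is unsatisfiable.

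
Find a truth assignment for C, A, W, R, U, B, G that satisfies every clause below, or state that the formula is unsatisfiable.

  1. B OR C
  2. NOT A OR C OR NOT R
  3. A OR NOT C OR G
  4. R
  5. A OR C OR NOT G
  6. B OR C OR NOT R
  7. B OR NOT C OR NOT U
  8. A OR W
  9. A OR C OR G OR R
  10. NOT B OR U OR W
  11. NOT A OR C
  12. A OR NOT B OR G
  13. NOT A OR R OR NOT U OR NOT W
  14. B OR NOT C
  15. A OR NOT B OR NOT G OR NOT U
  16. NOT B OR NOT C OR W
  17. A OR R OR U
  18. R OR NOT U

Unit clause (R) forces R = True.
Set C = True.
  then (B OR NOT C) forces B = True.
  then (NOT B OR NOT C OR W) forces W = True.
Set A = True.
Set U = False.
Set G = True.
All clauses satisfied.

C = True; A = True; W = True; R = True; U = False; B = True; G = True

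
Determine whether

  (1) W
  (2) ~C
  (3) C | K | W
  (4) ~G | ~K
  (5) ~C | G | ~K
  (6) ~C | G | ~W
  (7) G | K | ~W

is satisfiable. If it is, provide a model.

G=T, W=T, C=F, K=F

Unit clause (W) forces W = True.
Unit clause (~C) forces C = False.
Set G = True.
  then (~G | ~K) forces K = False.
Check each clause:
  (W): W holds.
  (~C): ~C holds.
  (C | K | W): W holds.
  (~G | ~K): ~K holds.
  (~C | G | ~K): ~C holds.
  (~C | G | ~W): ~C holds.
  (G | K | ~W): G holds.
All clauses satisfied.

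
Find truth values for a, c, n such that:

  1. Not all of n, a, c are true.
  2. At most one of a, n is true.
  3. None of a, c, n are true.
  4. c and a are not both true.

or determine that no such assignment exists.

a=F, c=F, n=F

  (1) {n, a, c}: 0/3 true — not all ✓
  (2) {a, n}: 0 true — at most one ✓
  (3) {a, c, n}: 0 true — none ✓
  (4) c=F, a=F — not both ✓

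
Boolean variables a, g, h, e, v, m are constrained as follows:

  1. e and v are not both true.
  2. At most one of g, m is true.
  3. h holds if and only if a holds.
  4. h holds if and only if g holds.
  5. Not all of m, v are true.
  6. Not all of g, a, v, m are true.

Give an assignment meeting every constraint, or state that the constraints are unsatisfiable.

a: False, g: False, h: False, e: False, v: False, m: False

  (1) e=F, v=F — not both ✓
  (2) {g, m}: 0 true — at most one ✓
  (3) h=F, a=F — same ✓
  (4) h=F, g=F — same ✓
  (5) {m, v}: 0/2 true — not all ✓
  (6) {g, a, v, m}: 0/4 true — not all ✓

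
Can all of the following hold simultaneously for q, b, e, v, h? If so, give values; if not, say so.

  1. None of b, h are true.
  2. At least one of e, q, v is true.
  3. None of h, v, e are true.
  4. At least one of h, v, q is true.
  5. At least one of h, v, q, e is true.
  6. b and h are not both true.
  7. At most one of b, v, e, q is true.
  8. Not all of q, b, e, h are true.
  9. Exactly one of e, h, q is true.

q = True, b = False, e = False, v = False, h = False

  (1) {b, h}: 0 true — none ✓
  (2) {e, q, v}: 1 true — at least one ✓
  (3) {h, v, e}: 0 true — none ✓
  (4) {h, v, q}: 1 true — at least one ✓
  (5) {h, v, q, e}: 1 true — at least one ✓
  (6) b=F, h=F — not both ✓
  (7) {b, v, e, q}: 1 true — at most one ✓
  (8) {q, b, e, h}: 1/4 true — not all ✓
  (9) {e, h, q}: 1 true — exactly one ✓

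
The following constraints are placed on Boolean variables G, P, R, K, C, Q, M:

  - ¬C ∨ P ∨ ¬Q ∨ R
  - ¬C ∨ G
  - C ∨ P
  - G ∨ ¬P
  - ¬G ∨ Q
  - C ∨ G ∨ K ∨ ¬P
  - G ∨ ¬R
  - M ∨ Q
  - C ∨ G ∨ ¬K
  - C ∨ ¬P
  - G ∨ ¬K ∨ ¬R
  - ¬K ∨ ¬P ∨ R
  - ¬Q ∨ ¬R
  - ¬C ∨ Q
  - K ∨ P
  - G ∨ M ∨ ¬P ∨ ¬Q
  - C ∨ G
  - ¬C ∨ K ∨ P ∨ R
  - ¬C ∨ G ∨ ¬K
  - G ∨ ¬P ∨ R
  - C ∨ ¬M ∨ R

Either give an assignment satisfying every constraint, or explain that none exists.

G: True, P: True, R: False, K: False, C: True, Q: True, M: False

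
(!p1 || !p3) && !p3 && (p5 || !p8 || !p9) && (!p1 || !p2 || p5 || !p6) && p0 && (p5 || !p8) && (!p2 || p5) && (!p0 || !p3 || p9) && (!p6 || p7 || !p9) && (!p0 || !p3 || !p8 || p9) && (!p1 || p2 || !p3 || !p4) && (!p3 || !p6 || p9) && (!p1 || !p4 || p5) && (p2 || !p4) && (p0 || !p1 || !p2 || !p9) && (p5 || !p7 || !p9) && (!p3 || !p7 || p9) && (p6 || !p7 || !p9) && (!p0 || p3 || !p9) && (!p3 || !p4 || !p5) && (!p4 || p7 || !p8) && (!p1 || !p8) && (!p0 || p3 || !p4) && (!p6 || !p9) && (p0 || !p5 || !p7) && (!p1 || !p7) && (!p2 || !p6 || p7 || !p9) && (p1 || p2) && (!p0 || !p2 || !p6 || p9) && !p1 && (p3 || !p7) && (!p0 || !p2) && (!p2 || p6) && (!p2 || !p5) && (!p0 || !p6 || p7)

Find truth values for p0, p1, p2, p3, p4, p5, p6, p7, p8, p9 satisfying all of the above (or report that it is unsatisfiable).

Case p0 = True:
  (!p3) forces p3 = False.
  (!p0 || p3 || !p9) forces p9 = False.
  (!p0 || p3 || !p4) forces p4 = False.
  (!p1) forces p1 = False.
  (p1 || p2) forces p2 = True.
  Clause (!p0 || !p2) is falsified — contradiction.
Case p0 = False:
  Clause (p0) is falsified — contradiction.
Both cases fail, so the formula is unsatisfiable.

UNSATISFIABLE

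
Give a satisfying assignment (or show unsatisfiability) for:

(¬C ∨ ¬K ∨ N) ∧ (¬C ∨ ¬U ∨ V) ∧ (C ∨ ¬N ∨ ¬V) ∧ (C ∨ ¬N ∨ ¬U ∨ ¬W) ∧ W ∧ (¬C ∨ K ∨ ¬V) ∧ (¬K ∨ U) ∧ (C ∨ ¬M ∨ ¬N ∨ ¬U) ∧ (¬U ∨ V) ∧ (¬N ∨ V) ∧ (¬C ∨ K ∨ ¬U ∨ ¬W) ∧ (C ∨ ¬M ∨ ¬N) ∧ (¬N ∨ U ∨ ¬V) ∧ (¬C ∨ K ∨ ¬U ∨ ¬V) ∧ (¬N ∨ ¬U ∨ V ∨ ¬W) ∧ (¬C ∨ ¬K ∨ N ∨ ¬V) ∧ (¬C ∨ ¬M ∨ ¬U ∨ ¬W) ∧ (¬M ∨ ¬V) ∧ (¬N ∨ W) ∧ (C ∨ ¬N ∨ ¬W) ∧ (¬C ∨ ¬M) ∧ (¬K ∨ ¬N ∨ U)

N = False, C = True, W = True, V = False, M = False, U = False, K = False

Unit clause (W) forces W = True.
Set N = False.
Set C = True.
  then (¬C ∨ ¬K ∨ N) forces K = False.
  then (¬C ∨ K ∨ ¬V) forces V = False.
  then (¬U ∨ V) forces U = False.
  then (¬C ∨ ¬M) forces M = False.
All clauses satisfied.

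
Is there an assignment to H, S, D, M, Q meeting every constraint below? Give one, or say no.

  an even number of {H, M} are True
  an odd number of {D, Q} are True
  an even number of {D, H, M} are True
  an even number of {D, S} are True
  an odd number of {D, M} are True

H: True, S: False, D: False, M: True, Q: True

{H, M}: 2 true → even ✓
{D, Q}: 1 true → odd ✓
{D, H, M}: 2 true → even ✓
{D, S}: 0 true → even ✓
{D, M}: 1 true → odd ✓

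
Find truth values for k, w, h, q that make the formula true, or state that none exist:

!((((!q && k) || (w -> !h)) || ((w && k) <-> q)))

k = False, w = True, h = True, q = True

  !((((!q && k) || (w -> !h)) || ((w && k) <-> q))) = True
    ((!q && k) || (w -> !h)) || ((w && k) <-> q) = False
      (!q && k) || (w -> !h) = False
        !q && k = False
          !q = False
        w -> !h = False
          !h = False
      (w && k) <-> q = False
        w && k = False
The formula evaluates to True.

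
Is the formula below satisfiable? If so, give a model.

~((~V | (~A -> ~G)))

V = True, A = False, G = True

  ~((~V | (~A -> ~G))) = True
    ~V | (~A -> ~G) = False
      ~V = False
      ~A -> ~G = False
        ~A = True
        ~G = False
The formula evaluates to True.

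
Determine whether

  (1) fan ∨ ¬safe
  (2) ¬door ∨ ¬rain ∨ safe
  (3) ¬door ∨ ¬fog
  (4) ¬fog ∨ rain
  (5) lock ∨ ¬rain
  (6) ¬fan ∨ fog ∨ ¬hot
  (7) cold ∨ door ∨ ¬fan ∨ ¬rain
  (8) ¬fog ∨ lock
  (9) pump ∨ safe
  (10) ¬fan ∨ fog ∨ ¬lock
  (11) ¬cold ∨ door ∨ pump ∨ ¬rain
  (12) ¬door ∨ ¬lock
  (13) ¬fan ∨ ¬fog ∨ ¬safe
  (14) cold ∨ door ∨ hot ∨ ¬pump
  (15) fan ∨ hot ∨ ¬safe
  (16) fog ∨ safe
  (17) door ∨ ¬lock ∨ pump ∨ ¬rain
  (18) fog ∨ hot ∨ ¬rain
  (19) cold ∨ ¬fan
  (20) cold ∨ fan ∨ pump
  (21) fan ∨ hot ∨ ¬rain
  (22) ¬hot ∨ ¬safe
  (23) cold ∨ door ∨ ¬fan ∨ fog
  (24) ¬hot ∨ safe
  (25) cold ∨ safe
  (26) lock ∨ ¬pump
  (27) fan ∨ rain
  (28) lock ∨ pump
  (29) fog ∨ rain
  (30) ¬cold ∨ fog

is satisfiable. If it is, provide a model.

lock=T, cold=T, rain=T, fan=T, door=F, hot=F, pump=T, fog=T, safe=F

Try lock = False:
  (lock ∨ ¬rain) forces rain = False.
  (¬fog ∨ rain) forces fog = False.
  clause (fog ∨ rain) is falsified — backtrack.
So lock = True.
  then (¬door ∨ ¬lock) forces door = False.
Set cold = True.
  then (¬cold ∨ fog) forces fog = True.
  then (¬fog ∨ rain) forces rain = True.
  then (¬cold ∨ door ∨ pump ∨ ¬rain) forces pump = True.
Set fan = True.
  then (¬fan ∨ ¬fog ∨ ¬safe) forces safe = False.
  then (¬hot ∨ safe) forces hot = False.
All clauses satisfied.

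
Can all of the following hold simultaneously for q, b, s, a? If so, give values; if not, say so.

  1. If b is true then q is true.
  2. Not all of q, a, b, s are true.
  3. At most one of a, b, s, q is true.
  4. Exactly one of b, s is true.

q=F; b=F; s=T; a=F

  (1) b=F ⇒ q: vacuous ✓
  (2) {q, a, b, s}: 1/4 true — not all ✓
  (3) {a, b, s, q}: 1 true — at most one ✓
  (4) {b, s}: 1 true — exactly one ✓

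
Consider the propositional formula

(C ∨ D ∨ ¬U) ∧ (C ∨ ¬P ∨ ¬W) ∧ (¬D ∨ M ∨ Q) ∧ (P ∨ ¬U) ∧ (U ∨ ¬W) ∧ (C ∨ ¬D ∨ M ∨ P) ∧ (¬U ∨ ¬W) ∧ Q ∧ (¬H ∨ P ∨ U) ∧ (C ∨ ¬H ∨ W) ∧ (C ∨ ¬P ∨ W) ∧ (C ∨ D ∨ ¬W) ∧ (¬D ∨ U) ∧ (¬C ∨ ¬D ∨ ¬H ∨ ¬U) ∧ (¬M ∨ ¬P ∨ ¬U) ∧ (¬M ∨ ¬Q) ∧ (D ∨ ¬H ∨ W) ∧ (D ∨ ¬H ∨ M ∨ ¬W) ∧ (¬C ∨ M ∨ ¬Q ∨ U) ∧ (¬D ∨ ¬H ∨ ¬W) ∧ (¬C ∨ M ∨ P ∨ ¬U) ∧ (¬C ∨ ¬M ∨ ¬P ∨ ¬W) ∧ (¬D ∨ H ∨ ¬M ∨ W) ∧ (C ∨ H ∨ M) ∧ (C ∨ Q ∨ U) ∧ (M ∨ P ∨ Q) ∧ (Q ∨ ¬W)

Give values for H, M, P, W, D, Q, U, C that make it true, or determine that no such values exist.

Unit clause (Q) forces Q = True.
In (¬M ∨ ¬Q) only ¬M is left, so M = False.
Set H = False.
  then (C ∨ H ∨ M) forces C = True.
  then (¬C ∨ M ∨ ¬Q ∨ U) forces U = True.
  then (¬C ∨ M ∨ P ∨ ¬U) forces P = True.
  then (¬U ∨ ¬W) forces W = False.
Set D = True.
All clauses satisfied.

H = False, M = False, P = True, W = False, D = True, Q = True, U = True, C = True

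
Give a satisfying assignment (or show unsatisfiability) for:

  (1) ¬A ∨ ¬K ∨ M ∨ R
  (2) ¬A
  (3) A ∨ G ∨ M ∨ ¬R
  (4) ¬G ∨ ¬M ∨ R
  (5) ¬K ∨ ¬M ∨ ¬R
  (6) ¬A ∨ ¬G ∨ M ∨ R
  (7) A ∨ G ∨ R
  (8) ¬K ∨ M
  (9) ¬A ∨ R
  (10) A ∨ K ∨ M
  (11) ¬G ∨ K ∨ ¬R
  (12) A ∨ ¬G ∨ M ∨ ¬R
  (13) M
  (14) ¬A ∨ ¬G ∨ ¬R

G = False, A = False, R = True, K = False, M = True

Unit clause (¬A) forces A = False.
Unit clause (M) forces M = True.
Try G = True:
  (¬G ∨ ¬M ∨ R) forces R = True.
  (¬K ∨ ¬M ∨ ¬R) forces K = False.
  clause (¬G ∨ K ∨ ¬R) is falsified — backtrack.
So G = False.
  then (A ∨ G ∨ R) forces R = True.
  then (¬K ∨ ¬M ∨ ¬R) forces K = False.
All clauses satisfied.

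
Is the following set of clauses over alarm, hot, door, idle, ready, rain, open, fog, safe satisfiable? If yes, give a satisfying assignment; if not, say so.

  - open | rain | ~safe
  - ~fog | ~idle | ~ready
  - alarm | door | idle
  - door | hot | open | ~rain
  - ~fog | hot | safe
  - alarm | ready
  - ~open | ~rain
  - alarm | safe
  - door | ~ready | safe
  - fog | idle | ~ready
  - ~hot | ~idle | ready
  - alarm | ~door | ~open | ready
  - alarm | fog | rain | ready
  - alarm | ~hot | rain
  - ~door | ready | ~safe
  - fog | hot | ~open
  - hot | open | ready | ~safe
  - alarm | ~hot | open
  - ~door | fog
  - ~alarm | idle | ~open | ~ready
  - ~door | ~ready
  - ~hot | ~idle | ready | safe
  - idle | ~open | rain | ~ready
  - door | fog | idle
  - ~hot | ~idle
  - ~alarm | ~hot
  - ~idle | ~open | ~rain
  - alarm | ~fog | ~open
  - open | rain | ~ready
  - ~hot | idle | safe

alarm = True, hot = False, door = False, idle = True, ready = False, rain = False, open = True, fog = True, safe = True

Set alarm = True.
  then (~alarm | ~hot) forces hot = False.
Set door = False.
Set idle = True.
Try ready = True:
  (~fog | ~idle | ~ready) forces fog = False.
  (door | ~ready | safe) forces safe = True.
  (fog | hot | ~open) forces open = False.
  (open | rain | ~safe) forces rain = True.
  clause (door | hot | open | ~rain) is falsified — backtrack.
So ready = False.
Set rain = False.
Set open = True.
  then (fog | hot | ~open) forces fog = True.
  then (~fog | hot | safe) forces safe = True.
All clauses satisfied.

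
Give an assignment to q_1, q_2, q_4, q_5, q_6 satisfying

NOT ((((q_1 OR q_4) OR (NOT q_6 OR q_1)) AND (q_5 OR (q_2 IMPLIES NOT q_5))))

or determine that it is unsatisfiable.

q_1 = False; q_2 = False; q_4 = False; q_5 = True; q_6 = True

  NOT ((((q_1 OR q_4) OR (NOT q_6 OR q_1)) AND (q_5 OR (q_2 IMPLIES NOT q_5)))) = True
    ((q_1 OR q_4) OR (NOT q_6 OR q_1)) AND (q_5 OR (q_2 IMPLIES NOT q_5)) = False
      (q_1 OR q_4) OR (NOT q_6 OR q_1) = False
        q_1 OR q_4 = False
        NOT q_6 OR q_1 = False
          NOT q_6 = False
      q_5 OR (q_2 IMPLIES NOT q_5) = True
        q_2 IMPLIES NOT q_5 = True
          NOT q_5 = False
The formula evaluates to True.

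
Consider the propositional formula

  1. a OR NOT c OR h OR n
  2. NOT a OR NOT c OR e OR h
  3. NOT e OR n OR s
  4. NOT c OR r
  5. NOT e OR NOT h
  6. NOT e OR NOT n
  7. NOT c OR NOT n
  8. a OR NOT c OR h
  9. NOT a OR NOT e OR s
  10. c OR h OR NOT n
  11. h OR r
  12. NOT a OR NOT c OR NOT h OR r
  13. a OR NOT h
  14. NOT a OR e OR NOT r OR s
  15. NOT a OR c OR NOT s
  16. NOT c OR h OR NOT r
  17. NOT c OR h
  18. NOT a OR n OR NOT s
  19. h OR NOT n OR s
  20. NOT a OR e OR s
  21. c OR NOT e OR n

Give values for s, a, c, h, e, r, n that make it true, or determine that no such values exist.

s = True, a = False, c = False, h = False, e = False, r = True, n = False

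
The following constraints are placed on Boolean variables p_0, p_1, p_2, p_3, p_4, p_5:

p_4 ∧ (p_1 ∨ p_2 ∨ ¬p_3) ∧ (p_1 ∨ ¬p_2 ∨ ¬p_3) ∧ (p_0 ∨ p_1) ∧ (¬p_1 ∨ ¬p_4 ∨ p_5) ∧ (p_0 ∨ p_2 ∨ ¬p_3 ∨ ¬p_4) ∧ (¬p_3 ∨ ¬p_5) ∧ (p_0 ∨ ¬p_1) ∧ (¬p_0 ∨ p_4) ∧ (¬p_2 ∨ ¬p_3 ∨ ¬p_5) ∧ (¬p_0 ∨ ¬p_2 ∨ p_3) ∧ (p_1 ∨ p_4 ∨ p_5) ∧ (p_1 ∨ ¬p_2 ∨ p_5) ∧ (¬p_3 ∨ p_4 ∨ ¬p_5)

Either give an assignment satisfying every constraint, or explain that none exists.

Unit clause (p_4) forces p_4 = True.
Try p_0 = False:
  (p_0 ∨ p_1) forces p_1 = True.
  clause (p_0 ∨ ¬p_1) is falsified — backtrack.
So p_0 = True.
Set p_1 = False.
Try p_2 = True:
  (p_1 ∨ ¬p_2 ∨ ¬p_3) forces p_3 = False.
  clause (¬p_0 ∨ ¬p_2 ∨ p_3) is falsified — backtrack.
So p_2 = False.
  then (p_1 ∨ p_2 ∨ ¬p_3) forces p_3 = False.
Set p_5 = False.
All clauses satisfied.

p_0 = True, p_1 = False, p_2 = False, p_3 = False, p_4 = True, p_5 = False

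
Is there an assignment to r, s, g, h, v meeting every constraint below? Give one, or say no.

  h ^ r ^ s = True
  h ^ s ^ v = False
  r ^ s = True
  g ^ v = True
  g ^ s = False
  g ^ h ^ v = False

The formula is unsatisfiable.

Adding constraints 1, 2, 3, 4, 5 mod 2: every variable appears an even number of times on the left, so the left side is 0.
But the right sides sum to 1 (mod 2). 0 ≠ 1 — the system is inconsistent.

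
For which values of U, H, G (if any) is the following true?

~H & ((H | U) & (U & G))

U: True, H: False, G: True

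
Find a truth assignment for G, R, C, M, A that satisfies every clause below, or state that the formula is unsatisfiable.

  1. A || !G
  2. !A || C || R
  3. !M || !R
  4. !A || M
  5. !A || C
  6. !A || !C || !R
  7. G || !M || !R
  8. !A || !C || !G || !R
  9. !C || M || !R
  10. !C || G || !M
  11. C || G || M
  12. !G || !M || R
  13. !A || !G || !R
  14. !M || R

Try G = True:
  (A || !G) forces A = True.
  (!A || M) forces M = True.
  (!M || !R) forces R = False.
  clause (!G || !M || R) is falsified — backtrack.
So G = False.
Set R = False.
  then (!M || R) forces M = False.
  then (!A || M) forces A = False.
  then (C || G || M) forces C = True.
All clauses satisfied.

G = False, R = False, C = True, M = False, A = False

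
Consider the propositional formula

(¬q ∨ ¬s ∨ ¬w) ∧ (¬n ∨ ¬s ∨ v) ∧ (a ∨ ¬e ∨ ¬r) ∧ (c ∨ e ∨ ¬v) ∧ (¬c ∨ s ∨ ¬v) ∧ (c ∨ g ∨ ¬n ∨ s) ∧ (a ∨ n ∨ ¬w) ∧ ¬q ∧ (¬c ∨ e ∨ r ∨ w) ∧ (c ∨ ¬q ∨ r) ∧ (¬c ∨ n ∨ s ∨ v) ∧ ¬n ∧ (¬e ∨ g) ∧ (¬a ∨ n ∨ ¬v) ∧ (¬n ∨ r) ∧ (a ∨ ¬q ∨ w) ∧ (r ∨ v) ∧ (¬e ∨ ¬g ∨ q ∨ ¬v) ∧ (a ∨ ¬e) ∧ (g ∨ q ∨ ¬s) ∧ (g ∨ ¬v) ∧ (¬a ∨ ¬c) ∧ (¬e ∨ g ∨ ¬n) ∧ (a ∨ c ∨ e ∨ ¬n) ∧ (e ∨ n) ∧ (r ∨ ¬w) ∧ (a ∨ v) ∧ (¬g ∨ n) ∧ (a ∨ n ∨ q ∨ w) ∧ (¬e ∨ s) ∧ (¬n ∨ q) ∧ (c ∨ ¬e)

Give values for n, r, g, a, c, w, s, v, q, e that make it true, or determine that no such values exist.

Case n = True:
  Clause (¬n) is falsified — contradiction.
Case n = False:
  (¬q) forces q = False.
  (e ∨ n) forces e = True.
  (¬e ∨ g) forces g = True.
  Clause (¬g ∨ n) is falsified — contradiction.
Both cases fail, so the formula is unsatisfiable.

The formula is unsatisfiable.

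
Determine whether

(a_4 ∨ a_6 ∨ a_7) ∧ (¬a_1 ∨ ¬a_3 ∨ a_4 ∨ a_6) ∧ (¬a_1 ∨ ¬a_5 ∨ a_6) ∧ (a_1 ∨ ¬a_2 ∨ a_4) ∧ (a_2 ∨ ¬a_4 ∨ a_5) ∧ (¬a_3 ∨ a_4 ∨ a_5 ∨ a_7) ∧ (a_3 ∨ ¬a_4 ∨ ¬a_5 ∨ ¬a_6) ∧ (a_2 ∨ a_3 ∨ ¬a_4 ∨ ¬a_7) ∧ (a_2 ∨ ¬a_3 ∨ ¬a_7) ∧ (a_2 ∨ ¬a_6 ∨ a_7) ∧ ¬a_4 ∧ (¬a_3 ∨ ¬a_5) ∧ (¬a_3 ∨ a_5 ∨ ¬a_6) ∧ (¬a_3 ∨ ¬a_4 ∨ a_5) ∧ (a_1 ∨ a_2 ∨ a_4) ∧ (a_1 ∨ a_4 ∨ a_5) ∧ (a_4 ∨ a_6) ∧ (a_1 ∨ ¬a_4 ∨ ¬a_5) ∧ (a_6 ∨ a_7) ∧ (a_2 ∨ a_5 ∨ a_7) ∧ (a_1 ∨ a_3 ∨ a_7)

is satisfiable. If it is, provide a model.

a_1 = True, a_2 = True, a_3 = False, a_4 = False, a_5 = False, a_6 = True, a_7 = False

Unit clause (¬a_4) forces a_4 = False.
In (a_4 ∨ a_6) only a_6 is left, so a_6 = True.
Try a_1 = False:
  (a_1 ∨ ¬a_2 ∨ a_4) forces a_2 = False.
  clause (a_1 ∨ a_2 ∨ a_4) is falsified — backtrack.
So a_1 = True.
Set a_2 = True.
Try a_3 = True:
  (¬a_3 ∨ ¬a_5) forces a_5 = False.
  clause (¬a_3 ∨ a_5 ∨ ¬a_6) is falsified — backtrack.
So a_3 = False.
Set a_5 = False.
Set a_7 = False.
All clauses satisfied.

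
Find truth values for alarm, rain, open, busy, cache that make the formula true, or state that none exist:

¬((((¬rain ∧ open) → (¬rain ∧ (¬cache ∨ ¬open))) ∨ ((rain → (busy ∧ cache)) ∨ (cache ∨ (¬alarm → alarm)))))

No satisfying assignment exists.

Case rain = True: the formula becomes ¬((True ∨ ((busy ∧ cache) ∨ (cache ∨ (¬alarm → alarm))))) = False.
Case rain = False: the formula becomes ¬(((open → (¬cache ∨ ¬open)) ∨ True)) = False.
Both cases fail — unsatisfiable.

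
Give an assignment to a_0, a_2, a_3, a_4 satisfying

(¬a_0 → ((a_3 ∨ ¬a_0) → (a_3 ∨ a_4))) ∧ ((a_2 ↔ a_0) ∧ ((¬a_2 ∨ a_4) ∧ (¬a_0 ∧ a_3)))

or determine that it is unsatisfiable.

a_0 = False, a_2 = False, a_3 = True, a_4 = True

  ¬a_0 → ((a_3 ∨ ¬a_0) → (a_3 ∨ a_4)) = True
    ¬a_0 = True
    (a_3 ∨ ¬a_0) → (a_3 ∨ a_4) = True
      a_3 ∨ ¬a_0 = True
        ¬a_0 = True
      a_3 ∨ a_4 = True
  (a_2 ↔ a_0) ∧ ((¬a_2 ∨ a_4) ∧ (¬a_0 ∧ a_3)) = True
    a_2 ↔ a_0 = True
    (¬a_2 ∨ a_4) ∧ (¬a_0 ∧ a_3) = True
      ¬a_2 ∨ a_4 = True
        ¬a_2 = True
      ¬a_0 ∧ a_3 = True
        ¬a_0 = True
Both conjuncts True, so the formula holds.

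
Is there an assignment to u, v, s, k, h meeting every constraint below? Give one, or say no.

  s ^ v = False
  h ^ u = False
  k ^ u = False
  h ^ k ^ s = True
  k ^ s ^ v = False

u = False, v = True, s = True, k = False, h = False

s ^ v = T ^ T = False ✓
h ^ u = F ^ F = False ✓
k ^ u = F ^ F = False ✓
h ^ k ^ s = F ^ F ^ T = True ✓
k ^ s ^ v = F ^ T ^ T = False ✓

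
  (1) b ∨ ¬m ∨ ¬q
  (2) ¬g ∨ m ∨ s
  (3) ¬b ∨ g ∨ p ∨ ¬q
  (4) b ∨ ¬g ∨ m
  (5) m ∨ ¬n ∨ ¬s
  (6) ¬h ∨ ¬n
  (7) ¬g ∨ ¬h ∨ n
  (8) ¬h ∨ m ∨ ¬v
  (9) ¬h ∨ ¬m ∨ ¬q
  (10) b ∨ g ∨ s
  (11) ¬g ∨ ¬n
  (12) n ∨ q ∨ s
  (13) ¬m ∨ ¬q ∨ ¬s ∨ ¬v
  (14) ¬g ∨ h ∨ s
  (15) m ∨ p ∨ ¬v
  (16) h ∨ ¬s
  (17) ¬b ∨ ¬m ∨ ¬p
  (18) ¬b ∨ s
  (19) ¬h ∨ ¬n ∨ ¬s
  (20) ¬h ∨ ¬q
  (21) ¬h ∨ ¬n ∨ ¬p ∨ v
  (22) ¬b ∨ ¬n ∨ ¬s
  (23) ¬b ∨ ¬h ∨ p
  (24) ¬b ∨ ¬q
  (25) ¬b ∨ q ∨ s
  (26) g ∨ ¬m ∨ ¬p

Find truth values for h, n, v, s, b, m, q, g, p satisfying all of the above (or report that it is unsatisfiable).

h = True, n = False, v = False, s = True, b = False, m = True, q = False, g = False, p = False

Set h = True.
  then (¬h ∨ ¬n) forces n = False.
  then (¬g ∨ ¬h ∨ n) forces g = False.
  then (¬h ∨ ¬q) forces q = False.
  then (n ∨ q ∨ s) forces s = True.
Set v = False.
Set b = False.
Set m = True.
  then (g ∨ ¬m ∨ ¬p) forces p = False.
All clauses satisfied.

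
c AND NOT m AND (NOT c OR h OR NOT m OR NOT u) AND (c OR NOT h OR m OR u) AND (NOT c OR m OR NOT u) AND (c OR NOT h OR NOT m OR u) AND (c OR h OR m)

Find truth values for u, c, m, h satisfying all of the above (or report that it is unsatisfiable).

Unit clause (c) forces c = True.
Unit clause (NOT m) forces m = False.
In (NOT c OR m OR NOT u) only NOT u is left, so u = False.
Set h = False.
Check each clause:
  (c): c holds.
  (NOT m): NOT m holds.
  (NOT c OR h OR NOT m OR NOT u): NOT m holds.
  (c OR NOT h OR m OR u): c holds.
  (NOT c OR m OR NOT u): NOT u holds.
  (c OR NOT h OR NOT m OR u): c holds.
  (c OR h OR m): c holds.
All clauses satisfied.

u: False; c: True; m: False; h: False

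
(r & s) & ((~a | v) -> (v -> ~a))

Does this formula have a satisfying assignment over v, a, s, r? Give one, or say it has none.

v: False; a: False; s: True; r: True

  r & s = True
  (~a | v) -> (v -> ~a) = True
    ~a | v = True
      ~a = True
    v -> ~a = True
      ~a = True
Both conjuncts True, so the formula holds.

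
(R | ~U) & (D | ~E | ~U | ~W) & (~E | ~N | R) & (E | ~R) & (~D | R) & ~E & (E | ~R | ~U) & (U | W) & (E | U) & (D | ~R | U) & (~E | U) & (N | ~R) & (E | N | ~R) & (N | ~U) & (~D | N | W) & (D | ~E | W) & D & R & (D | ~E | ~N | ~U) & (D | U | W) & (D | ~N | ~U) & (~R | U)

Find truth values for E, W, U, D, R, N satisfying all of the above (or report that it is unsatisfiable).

Case E = True:
  Clause (~E) is falsified — contradiction.
Case E = False:
  (E | ~R) forces R = False.
  Clause (R) is falsified — contradiction.
Both cases fail, so the formula is unsatisfiable.

Unsatisfiable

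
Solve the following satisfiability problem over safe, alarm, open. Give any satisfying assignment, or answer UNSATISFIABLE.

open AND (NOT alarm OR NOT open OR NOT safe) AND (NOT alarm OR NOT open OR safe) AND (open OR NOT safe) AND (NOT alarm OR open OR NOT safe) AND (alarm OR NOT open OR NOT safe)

safe: False; alarm: False; open: True

Unit clause (open) forces open = True.
Set safe = False.
  then (NOT alarm OR NOT open OR safe) forces alarm = False.
Check each clause:
  (open): open holds.
  (NOT alarm OR NOT open OR NOT safe): NOT alarm holds.
  (NOT alarm OR NOT open OR safe): NOT alarm holds.
  (open OR NOT safe): open holds.
  (NOT alarm OR open OR NOT safe): NOT alarm holds.
  (alarm OR NOT open OR NOT safe): NOT safe holds.
All clauses satisfied.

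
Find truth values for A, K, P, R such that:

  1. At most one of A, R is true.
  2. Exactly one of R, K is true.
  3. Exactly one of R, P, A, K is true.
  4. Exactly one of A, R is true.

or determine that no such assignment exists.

A = False, K = False, P = False, R = True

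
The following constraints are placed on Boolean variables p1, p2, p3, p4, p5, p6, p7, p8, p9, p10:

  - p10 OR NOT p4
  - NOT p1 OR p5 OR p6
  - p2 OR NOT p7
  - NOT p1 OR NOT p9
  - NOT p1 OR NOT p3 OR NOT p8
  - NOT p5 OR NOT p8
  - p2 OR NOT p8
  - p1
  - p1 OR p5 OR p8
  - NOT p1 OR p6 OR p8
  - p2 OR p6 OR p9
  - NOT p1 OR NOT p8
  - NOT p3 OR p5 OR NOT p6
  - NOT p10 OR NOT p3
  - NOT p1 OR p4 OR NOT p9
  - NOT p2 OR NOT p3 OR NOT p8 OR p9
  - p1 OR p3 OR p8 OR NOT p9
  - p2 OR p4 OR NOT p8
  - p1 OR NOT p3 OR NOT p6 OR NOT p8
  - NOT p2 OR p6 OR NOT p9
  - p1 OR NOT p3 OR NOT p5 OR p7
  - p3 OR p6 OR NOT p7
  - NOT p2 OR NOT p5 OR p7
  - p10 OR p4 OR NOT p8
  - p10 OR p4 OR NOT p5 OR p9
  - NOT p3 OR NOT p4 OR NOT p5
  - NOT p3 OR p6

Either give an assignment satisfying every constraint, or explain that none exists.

p1 = True, p2 = True, p3 = False, p4 = False, p5 = False, p6 = True, p7 = False, p8 = False, p9 = False, p10 = False

Unit clause (p1) forces p1 = True.
In (NOT p1 OR NOT p8) only NOT p8 is left, so p8 = False.
In (NOT p1 OR NOT p9) only NOT p9 is left, so p9 = False.
In (NOT p1 OR p6 OR p8) only p6 is left, so p6 = True.
Set p2 = True.
Set p3 = False.
Set p4 = False.
Set p5 = False.
Set p7 = False.
Set p10 = False.
All clauses satisfied.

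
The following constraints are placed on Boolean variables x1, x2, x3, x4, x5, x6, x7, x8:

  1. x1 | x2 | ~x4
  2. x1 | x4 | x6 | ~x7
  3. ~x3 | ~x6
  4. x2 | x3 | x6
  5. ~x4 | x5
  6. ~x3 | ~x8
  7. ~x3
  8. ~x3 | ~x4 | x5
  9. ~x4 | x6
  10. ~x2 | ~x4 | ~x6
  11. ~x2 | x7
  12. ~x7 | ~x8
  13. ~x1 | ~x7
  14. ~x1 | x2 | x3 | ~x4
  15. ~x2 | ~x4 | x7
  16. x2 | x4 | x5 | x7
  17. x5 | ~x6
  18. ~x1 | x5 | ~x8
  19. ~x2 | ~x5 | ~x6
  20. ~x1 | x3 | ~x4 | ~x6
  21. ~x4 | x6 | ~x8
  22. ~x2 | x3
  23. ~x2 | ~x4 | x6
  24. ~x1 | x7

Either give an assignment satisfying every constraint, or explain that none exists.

Unit clause (~x3) forces x3 = False.
In (~x2 | x3) only ~x2 is left, so x2 = False.
In (x2 | x3 | x6) only x6 is left, so x6 = True.
In (x5 | ~x6) only x5 is left, so x5 = True.
Set x1 = False.
  then (x1 | x2 | ~x4) forces x4 = False.
Set x7 = False.
Set x8 = True.
All clauses satisfied.

x1 = False, x2 = False, x3 = False, x4 = False, x5 = True, x6 = True, x7 = False, x8 = True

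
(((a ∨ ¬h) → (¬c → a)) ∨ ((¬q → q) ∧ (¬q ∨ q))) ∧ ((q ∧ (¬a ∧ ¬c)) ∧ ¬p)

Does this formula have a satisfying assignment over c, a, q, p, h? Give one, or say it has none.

c = False; a = False; q = True; p = False; h = False

  ((a ∨ ¬h) → (¬c → a)) ∨ ((¬q → q) ∧ (¬q ∨ q)) = True
    (a ∨ ¬h) → (¬c → a) = False
      a ∨ ¬h = True
        ¬h = True
      ¬c → a = False
        ¬c = True
    (¬q → q) ∧ (¬q ∨ q) = True
      ¬q → q = True
        ¬q = False
      ¬q ∨ q = True
        ¬q = False
  (q ∧ (¬a ∧ ¬c)) ∧ ¬p = True
    q ∧ (¬a ∧ ¬c) = True
      ¬a ∧ ¬c = True
        ¬a = True
        ¬c = True
    ¬p = True
Both conjuncts True, so the formula holds.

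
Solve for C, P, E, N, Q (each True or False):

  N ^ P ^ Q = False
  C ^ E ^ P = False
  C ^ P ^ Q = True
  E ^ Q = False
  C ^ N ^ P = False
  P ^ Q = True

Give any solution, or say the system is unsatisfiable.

Adding constraints 2, 3, 4 mod 2: every variable appears an even number of times on the left, so the left side is 0.
But the right sides sum to 1 (mod 2). 0 ≠ 1 — the system is inconsistent.

The formula is unsatisfiable.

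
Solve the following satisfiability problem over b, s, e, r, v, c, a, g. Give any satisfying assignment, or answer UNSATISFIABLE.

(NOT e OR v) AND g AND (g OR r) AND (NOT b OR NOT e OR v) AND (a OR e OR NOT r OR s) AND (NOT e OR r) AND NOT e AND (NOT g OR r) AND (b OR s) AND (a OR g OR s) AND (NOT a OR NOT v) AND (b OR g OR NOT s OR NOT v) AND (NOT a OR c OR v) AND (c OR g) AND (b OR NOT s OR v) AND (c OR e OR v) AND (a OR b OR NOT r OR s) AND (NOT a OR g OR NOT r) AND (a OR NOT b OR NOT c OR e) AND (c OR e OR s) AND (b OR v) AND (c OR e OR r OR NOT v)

Unit clause (g) forces g = True.
Unit clause (NOT e) forces e = False.
In (NOT g OR r) only r is left, so r = True.
Set b = True.
Set s = False.
  then (a OR e OR NOT r OR s) forces a = True.
  then (NOT a OR NOT v) forces v = False.
  then (NOT a OR c OR v) forces c = True.
All clauses satisfied.

b: True; s: False; e: False; r: True; v: False; c: True; a: True; g: True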